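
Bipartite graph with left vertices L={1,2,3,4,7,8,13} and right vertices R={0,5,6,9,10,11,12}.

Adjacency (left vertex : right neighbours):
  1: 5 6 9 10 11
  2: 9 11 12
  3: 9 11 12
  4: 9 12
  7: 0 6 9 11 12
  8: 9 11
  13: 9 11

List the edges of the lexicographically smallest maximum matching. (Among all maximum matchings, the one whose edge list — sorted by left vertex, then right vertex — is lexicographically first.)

Lex-smallest maximum matching: {(1,5), (2,9), (3,11), (4,12), (7,0)}

|M| = 5 (so the lex-smallest maximum matching has 5 edges)
process left vertices in ascending order; for each, take the smallest-labelled available neighbour that still permits 5 edges overall, or leave it unmatched if none does
lex-smallest matching: {1-5, 2-9, 3-11, 4-12, 7-0}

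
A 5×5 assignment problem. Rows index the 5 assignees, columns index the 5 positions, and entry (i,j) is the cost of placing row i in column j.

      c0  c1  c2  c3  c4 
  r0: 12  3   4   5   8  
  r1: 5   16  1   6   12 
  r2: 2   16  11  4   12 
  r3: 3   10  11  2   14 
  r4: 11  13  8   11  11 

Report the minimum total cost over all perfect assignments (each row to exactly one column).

Minimum assignment cost: 19

optimal assignment: row0→col1 (cost 3), row1→col2 (cost 1), row2→col0 (cost 2), row3→col3 (cost 2), row4→col4 (cost 11)
total = 3 + 1 + 2 + 2 + 11 = 19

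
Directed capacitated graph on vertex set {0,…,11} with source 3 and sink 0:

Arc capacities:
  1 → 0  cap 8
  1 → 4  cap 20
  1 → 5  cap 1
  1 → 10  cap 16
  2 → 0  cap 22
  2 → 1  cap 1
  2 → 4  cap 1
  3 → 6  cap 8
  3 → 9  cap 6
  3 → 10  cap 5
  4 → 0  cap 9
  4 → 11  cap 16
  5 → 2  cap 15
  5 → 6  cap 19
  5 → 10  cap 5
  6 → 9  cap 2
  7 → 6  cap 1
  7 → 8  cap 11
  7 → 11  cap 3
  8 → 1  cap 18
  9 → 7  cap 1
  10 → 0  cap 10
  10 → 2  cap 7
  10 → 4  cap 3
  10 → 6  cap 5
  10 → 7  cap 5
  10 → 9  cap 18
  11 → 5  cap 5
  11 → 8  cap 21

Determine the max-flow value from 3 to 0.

augment #1: 3→10→0 bottleneck 5, total now 5
augment #2: 3→9→7→8→1→0 bottleneck 1, total now 6

Maximum flow value: 6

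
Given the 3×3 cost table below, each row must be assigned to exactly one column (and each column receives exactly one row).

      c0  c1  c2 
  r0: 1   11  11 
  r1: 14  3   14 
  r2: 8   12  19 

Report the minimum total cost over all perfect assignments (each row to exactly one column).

Minimum assignment cost: 22

optimal assignment: row0→col2 (cost 11), row1→col1 (cost 3), row2→col0 (cost 8)
total = 11 + 3 + 8 = 22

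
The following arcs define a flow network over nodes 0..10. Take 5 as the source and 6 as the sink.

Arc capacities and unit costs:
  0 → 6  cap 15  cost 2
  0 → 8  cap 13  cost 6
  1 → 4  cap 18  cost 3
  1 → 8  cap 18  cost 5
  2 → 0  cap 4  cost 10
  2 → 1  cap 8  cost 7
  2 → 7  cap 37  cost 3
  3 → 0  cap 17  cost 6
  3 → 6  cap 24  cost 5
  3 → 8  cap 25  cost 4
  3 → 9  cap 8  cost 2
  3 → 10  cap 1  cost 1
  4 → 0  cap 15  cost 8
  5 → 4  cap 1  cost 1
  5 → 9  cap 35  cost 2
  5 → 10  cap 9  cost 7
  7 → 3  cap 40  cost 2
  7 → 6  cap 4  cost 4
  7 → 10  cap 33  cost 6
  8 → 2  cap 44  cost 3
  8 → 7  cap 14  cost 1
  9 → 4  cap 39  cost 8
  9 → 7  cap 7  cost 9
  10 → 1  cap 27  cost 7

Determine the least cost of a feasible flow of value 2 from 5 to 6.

Minimum cost for 2 units: 26

shortest-cost path #1: 5→4→0→6 push 1 @ unit cost 11 (adds 11)
shortest-cost path #2: 5→9→7→6 push 1 @ unit cost 15 (adds 15)
total cost = 26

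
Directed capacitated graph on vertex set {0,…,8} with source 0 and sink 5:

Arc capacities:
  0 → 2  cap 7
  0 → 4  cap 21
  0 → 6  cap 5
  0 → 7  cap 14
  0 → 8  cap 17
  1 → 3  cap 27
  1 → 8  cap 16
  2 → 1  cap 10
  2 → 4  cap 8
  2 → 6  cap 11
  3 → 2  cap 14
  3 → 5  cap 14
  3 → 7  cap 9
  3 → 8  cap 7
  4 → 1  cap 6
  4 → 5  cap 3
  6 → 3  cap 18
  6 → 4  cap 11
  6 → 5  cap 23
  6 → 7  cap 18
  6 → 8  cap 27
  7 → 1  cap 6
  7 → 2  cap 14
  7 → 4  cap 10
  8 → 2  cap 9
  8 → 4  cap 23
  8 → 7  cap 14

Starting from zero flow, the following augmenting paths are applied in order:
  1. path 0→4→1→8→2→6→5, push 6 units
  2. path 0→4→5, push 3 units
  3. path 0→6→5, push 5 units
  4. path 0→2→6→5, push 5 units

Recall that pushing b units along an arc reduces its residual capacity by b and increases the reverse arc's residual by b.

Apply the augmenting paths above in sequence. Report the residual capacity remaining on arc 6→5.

after path 1 (0→4→1→8→2→6→5, push 6): res(6,5)=17
after path 2 (0→4→5, push 3): res(6,5)=17
after path 3 (0→6→5, push 5): res(6,5)=12
after path 4 (0→2→6→5, push 5): res(6,5)=7

Residual capacity of (6,5): 7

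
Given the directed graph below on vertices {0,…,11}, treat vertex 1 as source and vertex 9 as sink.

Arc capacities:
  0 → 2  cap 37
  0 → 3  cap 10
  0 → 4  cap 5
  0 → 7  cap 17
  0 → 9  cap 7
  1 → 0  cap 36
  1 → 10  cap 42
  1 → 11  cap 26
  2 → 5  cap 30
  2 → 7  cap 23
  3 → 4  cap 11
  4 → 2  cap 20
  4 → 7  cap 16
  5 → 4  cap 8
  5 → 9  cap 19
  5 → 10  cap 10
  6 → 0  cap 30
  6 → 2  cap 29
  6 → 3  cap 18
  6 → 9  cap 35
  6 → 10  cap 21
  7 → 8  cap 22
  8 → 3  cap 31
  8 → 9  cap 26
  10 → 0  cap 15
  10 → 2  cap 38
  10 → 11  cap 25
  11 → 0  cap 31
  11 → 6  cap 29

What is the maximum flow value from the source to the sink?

Maximum flow value: 77

augment #1: 1→0→9 bottleneck 7, total now 7
augment #2: 1→11→6→9 bottleneck 26, total now 33
augment #3: 1→0→2→5→9 bottleneck 19, total now 52
augment #4: 1→0→7→8→9 bottleneck 10, total now 62
augment #5: 1→10→11→6→9 bottleneck 3, total now 65
augment #6: 1→10→0→7→8→9 bottleneck 7, total now 72
augment #7: 1→10→2→7→8→9 bottleneck 5, total now 77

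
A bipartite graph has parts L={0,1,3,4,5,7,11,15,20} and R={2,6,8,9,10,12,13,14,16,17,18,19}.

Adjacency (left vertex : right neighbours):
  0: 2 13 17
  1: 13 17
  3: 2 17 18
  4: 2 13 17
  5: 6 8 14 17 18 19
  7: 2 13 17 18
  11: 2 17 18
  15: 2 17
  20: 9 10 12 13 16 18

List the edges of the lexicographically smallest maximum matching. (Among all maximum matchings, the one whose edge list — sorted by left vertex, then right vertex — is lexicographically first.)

|M| = 6 (so the lex-smallest maximum matching has 6 edges)
process left vertices in ascending order; for each, take the smallest-labelled available neighbour that still permits 6 edges overall, or leave it unmatched if none does
lex-smallest matching: {0-2, 1-13, 3-17, 5-6, 7-18, 20-9}

Lex-smallest maximum matching: {(0,2), (1,13), (3,17), (5,6), (7,18), (20,9)}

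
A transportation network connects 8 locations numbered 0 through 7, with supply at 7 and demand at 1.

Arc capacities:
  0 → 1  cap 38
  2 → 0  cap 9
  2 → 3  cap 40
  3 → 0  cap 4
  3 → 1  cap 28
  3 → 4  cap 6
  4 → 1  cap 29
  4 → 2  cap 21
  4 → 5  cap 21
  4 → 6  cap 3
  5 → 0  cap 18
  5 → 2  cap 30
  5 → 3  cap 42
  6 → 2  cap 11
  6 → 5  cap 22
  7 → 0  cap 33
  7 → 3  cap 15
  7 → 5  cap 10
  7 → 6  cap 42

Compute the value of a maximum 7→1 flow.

Maximum flow value: 72

augment #1: 7→0→1 bottleneck 33, total now 33
augment #2: 7→3→1 bottleneck 15, total now 48
augment #3: 7→5→0→1 bottleneck 5, total now 53
augment #4: 7→5→3→1 bottleneck 5, total now 58
augment #5: 7→6→2→3→1 bottleneck 8, total now 66
augment #6: 7→6→2→3→4→1 bottleneck 3, total now 69
augment #7: 7→6→5→3→4→1 bottleneck 3, total now 72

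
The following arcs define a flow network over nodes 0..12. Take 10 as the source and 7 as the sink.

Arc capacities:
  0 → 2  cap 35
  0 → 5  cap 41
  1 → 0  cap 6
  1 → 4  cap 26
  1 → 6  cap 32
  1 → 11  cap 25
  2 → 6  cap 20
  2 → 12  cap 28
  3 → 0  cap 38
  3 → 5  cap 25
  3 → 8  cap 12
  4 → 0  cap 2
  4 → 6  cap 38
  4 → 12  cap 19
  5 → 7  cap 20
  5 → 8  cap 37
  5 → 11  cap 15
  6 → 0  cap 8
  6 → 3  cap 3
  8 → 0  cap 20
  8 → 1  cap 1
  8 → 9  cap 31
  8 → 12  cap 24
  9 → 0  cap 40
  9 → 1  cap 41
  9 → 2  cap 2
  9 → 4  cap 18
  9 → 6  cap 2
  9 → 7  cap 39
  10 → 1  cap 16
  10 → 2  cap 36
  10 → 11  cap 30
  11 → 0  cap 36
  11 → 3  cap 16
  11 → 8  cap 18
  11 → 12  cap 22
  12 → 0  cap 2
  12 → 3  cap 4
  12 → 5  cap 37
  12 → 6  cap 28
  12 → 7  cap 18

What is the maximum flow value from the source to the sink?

Maximum flow value: 69

augment #1: 10→2→12→7 bottleneck 18, total now 18
augment #2: 10→1→0→5→7 bottleneck 6, total now 24
augment #3: 10→2→12→5→7 bottleneck 10, total now 34
augment #4: 10→11→0→5→7 bottleneck 4, total now 38
augment #5: 10→11→8→9→7 bottleneck 18, total now 56
augment #6: 10→11→3→8→9→7 bottleneck 8, total now 64
augment #7: 10→1→6→3→8→9→7 bottleneck 3, total now 67
augment #8: 10→1→11→3→8→9→7 bottleneck 1, total now 68
augment #9: 10→1→4→0→5→8→9→7 bottleneck 1, total now 69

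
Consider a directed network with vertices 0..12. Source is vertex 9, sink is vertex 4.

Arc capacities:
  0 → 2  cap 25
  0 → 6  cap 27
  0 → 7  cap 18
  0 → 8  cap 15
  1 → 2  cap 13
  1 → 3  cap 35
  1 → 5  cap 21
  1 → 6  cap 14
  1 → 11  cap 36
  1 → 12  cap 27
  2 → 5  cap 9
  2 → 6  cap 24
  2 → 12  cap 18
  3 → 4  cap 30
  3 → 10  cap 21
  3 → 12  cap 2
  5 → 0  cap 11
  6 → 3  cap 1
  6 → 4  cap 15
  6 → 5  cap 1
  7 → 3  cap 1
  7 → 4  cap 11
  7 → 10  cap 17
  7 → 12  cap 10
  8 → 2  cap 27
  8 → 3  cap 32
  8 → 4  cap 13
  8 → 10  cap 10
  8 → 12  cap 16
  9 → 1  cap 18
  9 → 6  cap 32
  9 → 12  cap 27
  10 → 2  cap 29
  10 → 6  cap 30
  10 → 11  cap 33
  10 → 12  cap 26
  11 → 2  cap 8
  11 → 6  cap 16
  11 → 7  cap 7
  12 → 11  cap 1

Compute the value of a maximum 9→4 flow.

augment #1: 9→6→4 bottleneck 15, total now 15
augment #2: 9→1→3→4 bottleneck 18, total now 33
augment #3: 9→6→3→4 bottleneck 1, total now 34
augment #4: 9→12→11→7→4 bottleneck 1, total now 35
augment #5: 9→6→5→0→7→4 bottleneck 1, total now 36

Maximum flow value: 36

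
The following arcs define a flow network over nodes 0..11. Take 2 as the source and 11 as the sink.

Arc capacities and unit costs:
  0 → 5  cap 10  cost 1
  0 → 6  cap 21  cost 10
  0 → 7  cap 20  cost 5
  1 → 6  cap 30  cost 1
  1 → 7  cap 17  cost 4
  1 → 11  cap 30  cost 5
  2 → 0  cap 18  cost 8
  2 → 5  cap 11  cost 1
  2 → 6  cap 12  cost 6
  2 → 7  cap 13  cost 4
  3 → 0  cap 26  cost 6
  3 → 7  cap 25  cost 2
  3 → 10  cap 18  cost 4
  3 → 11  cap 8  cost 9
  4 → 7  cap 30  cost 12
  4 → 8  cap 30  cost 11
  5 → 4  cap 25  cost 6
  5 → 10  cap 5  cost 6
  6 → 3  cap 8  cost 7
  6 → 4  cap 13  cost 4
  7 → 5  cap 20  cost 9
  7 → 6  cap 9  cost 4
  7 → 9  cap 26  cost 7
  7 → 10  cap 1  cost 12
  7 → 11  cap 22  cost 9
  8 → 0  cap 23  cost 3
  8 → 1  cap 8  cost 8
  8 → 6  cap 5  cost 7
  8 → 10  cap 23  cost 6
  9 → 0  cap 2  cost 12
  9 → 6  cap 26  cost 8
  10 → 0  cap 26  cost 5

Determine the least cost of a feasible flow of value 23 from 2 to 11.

shortest-cost path #1: 2→7→11 push 13 @ unit cost 13 (adds 169)
shortest-cost path #2: 2→6→3→11 push 8 @ unit cost 22 (adds 176)
shortest-cost path #3: 2→0→7→11 push 2 @ unit cost 22 (adds 44)
total cost = 389

Minimum cost for 23 units: 389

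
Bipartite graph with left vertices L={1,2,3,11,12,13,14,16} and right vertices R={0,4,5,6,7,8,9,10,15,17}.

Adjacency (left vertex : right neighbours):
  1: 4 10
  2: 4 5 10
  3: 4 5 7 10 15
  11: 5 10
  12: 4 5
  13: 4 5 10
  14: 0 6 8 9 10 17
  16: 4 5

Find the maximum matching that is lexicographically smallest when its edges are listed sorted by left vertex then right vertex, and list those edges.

|M| = 5 (so the lex-smallest maximum matching has 5 edges)
process left vertices in ascending order; for each, take the smallest-labelled available neighbour that still permits 5 edges overall, or leave it unmatched if none does
lex-smallest matching: {1-4, 2-5, 3-7, 11-10, 14-0}

Lex-smallest maximum matching: {(1,4), (2,5), (3,7), (11,10), (14,0)}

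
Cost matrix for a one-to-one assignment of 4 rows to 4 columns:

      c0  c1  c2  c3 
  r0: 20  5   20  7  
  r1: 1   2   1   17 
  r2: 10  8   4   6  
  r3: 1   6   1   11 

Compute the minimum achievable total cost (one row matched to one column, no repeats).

one of 2 optimal assignments: row0→col1 (cost 5), row1→col0 (cost 1), row2→col3 (cost 6), row3→col2 (cost 1)
total = 5 + 1 + 6 + 1 = 13

Minimum assignment cost: 13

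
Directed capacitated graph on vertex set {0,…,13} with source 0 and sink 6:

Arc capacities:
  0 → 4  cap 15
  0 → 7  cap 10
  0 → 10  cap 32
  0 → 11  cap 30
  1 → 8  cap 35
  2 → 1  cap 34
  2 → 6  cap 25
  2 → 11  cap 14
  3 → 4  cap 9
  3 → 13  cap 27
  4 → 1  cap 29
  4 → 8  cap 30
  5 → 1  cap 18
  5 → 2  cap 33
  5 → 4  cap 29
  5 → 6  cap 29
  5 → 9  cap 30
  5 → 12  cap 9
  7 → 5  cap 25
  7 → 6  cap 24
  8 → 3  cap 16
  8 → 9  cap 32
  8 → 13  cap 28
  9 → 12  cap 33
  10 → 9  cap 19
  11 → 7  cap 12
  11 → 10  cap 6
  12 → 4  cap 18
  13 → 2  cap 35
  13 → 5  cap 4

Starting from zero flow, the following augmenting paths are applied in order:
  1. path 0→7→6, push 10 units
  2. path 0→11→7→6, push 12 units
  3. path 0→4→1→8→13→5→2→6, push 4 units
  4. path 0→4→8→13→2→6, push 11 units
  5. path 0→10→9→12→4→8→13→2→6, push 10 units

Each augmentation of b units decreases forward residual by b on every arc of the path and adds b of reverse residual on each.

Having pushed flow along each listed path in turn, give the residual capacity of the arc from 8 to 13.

after path 1 (0→7→6, push 10): res(8,13)=28
after path 2 (0→11→7→6, push 12): res(8,13)=28
after path 3 (0→4→1→8→13→5→2→6, push 4): res(8,13)=24
after path 4 (0→4→8→13→2→6, push 11): res(8,13)=13
after path 5 (0→10→9→12→4→8→13→2→6, push 10): res(8,13)=3

Residual capacity of (8,13): 3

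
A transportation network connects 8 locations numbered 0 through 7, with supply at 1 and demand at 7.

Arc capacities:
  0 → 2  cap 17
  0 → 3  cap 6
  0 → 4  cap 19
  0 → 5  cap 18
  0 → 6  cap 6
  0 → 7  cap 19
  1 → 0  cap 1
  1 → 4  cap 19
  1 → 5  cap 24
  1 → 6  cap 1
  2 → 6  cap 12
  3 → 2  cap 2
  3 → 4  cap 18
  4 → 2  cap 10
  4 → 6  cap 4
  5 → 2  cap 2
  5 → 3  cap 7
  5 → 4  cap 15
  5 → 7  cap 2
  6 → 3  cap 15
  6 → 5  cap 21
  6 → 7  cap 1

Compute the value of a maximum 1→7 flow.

Maximum flow value: 4

augment #1: 1→0→7 bottleneck 1, total now 1
augment #2: 1→5→7 bottleneck 2, total now 3
augment #3: 1→6→7 bottleneck 1, total now 4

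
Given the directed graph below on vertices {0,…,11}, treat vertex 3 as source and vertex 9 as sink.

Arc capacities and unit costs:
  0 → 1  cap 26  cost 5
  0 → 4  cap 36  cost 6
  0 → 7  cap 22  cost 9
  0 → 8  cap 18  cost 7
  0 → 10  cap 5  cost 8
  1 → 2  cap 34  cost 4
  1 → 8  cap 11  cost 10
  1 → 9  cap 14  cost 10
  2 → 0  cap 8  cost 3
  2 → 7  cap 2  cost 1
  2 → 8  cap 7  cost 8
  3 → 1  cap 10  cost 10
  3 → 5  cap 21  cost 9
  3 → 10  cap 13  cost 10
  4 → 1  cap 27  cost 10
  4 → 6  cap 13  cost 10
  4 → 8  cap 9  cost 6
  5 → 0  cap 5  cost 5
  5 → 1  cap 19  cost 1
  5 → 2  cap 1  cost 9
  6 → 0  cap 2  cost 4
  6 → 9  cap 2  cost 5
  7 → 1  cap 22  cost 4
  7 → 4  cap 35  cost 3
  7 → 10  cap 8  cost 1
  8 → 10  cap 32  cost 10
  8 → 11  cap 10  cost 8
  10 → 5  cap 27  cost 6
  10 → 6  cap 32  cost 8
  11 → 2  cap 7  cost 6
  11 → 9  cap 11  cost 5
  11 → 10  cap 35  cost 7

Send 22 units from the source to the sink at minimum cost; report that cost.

Minimum cost for 22 units: 524

shortest-cost path #1: 3→1→9 push 10 @ unit cost 20 (adds 200)
shortest-cost path #2: 3→5→1→9 push 4 @ unit cost 20 (adds 80)
shortest-cost path #3: 3→10→6→9 push 2 @ unit cost 23 (adds 46)
shortest-cost path #4: 3→5→1→8→11→9 push 6 @ unit cost 33 (adds 198)
total cost = 524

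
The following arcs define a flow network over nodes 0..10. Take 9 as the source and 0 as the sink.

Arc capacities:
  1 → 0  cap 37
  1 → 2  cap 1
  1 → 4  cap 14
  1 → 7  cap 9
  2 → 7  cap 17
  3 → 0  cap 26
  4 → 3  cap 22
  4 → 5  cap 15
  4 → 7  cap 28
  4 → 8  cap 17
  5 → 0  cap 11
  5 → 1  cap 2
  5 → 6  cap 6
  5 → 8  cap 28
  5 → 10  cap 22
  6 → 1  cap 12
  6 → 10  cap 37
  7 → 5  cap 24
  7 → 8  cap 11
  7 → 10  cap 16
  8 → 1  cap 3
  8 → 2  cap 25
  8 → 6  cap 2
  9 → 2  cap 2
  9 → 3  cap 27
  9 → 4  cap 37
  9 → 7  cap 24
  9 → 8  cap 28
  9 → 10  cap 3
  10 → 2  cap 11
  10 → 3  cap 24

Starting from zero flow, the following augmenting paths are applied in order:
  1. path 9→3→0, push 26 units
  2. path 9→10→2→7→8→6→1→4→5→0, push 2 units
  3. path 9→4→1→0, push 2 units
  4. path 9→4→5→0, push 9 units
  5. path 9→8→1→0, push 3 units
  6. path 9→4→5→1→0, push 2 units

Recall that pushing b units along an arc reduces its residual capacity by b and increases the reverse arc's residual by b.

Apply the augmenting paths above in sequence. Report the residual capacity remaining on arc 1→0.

after path 1 (9→3→0, push 26): res(1,0)=37
after path 2 (9→10→2→7→8→6→1→4→5→0, push 2): res(1,0)=37
after path 3 (9→4→1→0, push 2): res(1,0)=35
after path 4 (9→4→5→0, push 9): res(1,0)=35
after path 5 (9→8→1→0, push 3): res(1,0)=32
after path 6 (9→4→5→1→0, push 2): res(1,0)=30

Residual capacity of (1,0): 30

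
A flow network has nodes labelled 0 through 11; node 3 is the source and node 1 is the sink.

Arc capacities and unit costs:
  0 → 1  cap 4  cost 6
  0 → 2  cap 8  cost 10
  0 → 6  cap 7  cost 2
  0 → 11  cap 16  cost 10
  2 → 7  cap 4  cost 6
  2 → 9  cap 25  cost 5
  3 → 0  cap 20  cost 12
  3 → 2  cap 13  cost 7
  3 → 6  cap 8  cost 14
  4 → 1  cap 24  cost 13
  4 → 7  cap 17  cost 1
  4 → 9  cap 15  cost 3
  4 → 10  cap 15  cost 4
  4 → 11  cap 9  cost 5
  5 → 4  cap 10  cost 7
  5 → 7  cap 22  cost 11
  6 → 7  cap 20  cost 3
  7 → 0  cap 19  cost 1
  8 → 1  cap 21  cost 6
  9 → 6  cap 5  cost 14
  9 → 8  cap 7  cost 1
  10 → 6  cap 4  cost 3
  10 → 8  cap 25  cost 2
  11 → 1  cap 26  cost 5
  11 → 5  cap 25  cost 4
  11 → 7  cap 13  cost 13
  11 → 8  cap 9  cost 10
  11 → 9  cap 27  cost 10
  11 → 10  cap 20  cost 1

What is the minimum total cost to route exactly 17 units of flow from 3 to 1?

Minimum cost for 17 units: 367

shortest-cost path #1: 3→0→1 push 4 @ unit cost 18 (adds 72)
shortest-cost path #2: 3→2→9→8→1 push 7 @ unit cost 19 (adds 133)
shortest-cost path #3: 3→0→11→1 push 6 @ unit cost 27 (adds 162)
total cost = 367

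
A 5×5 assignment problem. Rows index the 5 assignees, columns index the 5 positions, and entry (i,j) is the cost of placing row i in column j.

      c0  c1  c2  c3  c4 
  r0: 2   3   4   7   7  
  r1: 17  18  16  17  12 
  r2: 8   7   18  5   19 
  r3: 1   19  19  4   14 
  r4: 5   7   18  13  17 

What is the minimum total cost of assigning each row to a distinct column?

optimal assignment: row0→col2 (cost 4), row1→col4 (cost 12), row2→col3 (cost 5), row3→col0 (cost 1), row4→col1 (cost 7)
total = 4 + 12 + 5 + 1 + 7 = 29

Minimum assignment cost: 29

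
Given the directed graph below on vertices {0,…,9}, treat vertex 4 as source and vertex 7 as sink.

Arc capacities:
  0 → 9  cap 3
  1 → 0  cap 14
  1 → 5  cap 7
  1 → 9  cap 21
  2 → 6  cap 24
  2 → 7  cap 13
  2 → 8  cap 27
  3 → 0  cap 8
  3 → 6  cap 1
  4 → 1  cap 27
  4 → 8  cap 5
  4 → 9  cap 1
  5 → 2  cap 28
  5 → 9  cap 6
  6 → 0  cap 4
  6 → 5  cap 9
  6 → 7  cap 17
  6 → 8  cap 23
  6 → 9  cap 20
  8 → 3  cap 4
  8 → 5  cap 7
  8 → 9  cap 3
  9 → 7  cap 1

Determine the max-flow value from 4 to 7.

Maximum flow value: 13

augment #1: 4→9→7 bottleneck 1, total now 1
augment #2: 4→1→5→2→7 bottleneck 7, total now 8
augment #3: 4→8→3→6→7 bottleneck 1, total now 9
augment #4: 4→8→5→2→7 bottleneck 4, total now 13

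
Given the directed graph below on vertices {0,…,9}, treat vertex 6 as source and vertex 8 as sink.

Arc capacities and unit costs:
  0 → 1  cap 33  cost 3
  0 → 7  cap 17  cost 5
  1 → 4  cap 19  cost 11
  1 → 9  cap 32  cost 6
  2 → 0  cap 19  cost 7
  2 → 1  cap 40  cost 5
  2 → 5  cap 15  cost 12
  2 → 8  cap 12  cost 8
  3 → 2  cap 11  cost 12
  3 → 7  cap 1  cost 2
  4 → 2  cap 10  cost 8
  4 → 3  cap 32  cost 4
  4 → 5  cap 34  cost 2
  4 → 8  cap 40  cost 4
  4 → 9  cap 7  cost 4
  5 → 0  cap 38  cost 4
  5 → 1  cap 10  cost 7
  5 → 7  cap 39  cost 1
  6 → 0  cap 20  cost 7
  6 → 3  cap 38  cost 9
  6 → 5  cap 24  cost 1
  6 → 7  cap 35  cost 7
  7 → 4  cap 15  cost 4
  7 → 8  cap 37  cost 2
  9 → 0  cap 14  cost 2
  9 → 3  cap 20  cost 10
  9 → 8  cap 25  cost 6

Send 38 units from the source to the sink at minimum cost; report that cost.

shortest-cost path #1: 6→5→7→8 push 24 @ unit cost 4 (adds 96)
shortest-cost path #2: 6→7→8 push 13 @ unit cost 9 (adds 117)
shortest-cost path #3: 6→7→4→8 push 1 @ unit cost 15 (adds 15)
total cost = 228

Minimum cost for 38 units: 228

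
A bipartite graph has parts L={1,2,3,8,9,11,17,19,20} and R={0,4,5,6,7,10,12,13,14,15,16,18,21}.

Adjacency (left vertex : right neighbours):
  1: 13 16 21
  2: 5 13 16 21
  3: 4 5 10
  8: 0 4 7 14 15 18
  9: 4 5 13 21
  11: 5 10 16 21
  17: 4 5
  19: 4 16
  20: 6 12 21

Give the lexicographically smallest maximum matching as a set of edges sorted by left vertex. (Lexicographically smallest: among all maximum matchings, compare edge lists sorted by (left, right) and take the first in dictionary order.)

Lex-smallest maximum matching: {(1,13), (2,5), (3,4), (8,0), (9,21), (11,10), (19,16), (20,6)}

|M| = 8 (so the lex-smallest maximum matching has 8 edges)
process left vertices in ascending order; for each, take the smallest-labelled available neighbour that still permits 8 edges overall, or leave it unmatched if none does
lex-smallest matching: {1-13, 2-5, 3-4, 8-0, 9-21, 11-10, 19-16, 20-6}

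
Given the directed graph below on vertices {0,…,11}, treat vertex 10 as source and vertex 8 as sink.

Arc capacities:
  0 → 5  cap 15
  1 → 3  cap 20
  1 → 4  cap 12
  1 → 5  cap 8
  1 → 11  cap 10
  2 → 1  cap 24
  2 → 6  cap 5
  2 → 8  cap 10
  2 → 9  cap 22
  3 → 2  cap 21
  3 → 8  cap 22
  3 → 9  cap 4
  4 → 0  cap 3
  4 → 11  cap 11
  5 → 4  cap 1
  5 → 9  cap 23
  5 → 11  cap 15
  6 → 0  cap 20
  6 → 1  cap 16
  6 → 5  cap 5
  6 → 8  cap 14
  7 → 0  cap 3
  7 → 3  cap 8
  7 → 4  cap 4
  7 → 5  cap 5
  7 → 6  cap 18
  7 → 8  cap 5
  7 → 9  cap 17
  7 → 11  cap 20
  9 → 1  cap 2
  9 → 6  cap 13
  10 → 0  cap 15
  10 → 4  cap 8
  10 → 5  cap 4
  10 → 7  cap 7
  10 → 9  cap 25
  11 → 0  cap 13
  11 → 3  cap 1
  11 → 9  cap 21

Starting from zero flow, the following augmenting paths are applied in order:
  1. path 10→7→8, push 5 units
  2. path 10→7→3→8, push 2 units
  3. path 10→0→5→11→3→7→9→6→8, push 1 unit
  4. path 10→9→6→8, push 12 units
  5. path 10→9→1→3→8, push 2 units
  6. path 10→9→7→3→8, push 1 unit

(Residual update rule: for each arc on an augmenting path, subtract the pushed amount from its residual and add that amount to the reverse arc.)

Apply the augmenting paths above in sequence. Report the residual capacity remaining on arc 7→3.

Residual capacity of (7,3): 6

after path 1 (10→7→8, push 5): res(7,3)=8
after path 2 (10→7→3→8, push 2): res(7,3)=6
after path 3 (10→0→5→11→3→7→9→6→8, push 1): res(7,3)=7
after path 4 (10→9→6→8, push 12): res(7,3)=7
after path 5 (10→9→1→3→8, push 2): res(7,3)=7
after path 6 (10→9→7→3→8, push 1): res(7,3)=6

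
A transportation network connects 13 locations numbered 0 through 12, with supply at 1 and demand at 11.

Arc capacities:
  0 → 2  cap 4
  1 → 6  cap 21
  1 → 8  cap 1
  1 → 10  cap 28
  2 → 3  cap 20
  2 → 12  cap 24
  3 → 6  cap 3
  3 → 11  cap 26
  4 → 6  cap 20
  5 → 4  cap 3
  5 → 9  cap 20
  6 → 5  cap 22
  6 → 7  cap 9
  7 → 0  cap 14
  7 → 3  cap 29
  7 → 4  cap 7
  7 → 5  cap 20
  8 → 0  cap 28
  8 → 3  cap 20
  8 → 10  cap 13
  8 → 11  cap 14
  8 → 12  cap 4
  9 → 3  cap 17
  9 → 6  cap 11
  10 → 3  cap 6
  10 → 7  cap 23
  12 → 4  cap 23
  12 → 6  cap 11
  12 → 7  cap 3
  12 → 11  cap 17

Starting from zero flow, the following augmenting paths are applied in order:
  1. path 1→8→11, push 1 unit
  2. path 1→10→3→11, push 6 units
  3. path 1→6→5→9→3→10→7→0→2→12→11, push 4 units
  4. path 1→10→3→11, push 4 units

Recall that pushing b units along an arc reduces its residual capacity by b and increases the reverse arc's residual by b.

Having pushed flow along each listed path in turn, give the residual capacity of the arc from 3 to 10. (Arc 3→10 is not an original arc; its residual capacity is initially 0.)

Residual capacity of (3,10): 6

after path 1 (1→8→11, push 1): res(3,10)=0
after path 2 (1→10→3→11, push 6): res(3,10)=6
after path 3 (1→6→5→9→3→10→7→0→2→12→11, push 4): res(3,10)=2
after path 4 (1→10→3→11, push 4): res(3,10)=6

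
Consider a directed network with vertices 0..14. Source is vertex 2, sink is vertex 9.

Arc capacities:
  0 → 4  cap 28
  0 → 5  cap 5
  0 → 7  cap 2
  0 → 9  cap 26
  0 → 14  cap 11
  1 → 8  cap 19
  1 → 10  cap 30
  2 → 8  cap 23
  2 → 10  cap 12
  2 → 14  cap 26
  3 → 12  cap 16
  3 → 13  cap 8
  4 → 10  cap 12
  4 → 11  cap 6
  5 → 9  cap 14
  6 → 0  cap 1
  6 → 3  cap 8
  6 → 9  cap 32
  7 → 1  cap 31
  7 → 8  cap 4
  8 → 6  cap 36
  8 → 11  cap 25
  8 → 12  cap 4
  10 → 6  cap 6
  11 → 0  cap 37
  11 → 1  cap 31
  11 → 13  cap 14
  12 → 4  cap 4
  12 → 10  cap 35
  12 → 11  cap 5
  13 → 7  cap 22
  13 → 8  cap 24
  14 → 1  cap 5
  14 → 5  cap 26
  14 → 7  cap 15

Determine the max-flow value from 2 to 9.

Maximum flow value: 55

augment #1: 2→8→6→9 bottleneck 23, total now 23
augment #2: 2→10→6→9 bottleneck 6, total now 29
augment #3: 2→14→5→9 bottleneck 14, total now 43
augment #4: 2→14→1→8→6→9 bottleneck 3, total now 46
augment #5: 2→14→1→8→6→0→9 bottleneck 1, total now 47
augment #6: 2→14→1→8→11→0→9 bottleneck 1, total now 48
augment #7: 2→14→7→8→11→0→9 bottleneck 4, total now 52
augment #8: 2→14→7→1→8→11→0→9 bottleneck 3, total now 55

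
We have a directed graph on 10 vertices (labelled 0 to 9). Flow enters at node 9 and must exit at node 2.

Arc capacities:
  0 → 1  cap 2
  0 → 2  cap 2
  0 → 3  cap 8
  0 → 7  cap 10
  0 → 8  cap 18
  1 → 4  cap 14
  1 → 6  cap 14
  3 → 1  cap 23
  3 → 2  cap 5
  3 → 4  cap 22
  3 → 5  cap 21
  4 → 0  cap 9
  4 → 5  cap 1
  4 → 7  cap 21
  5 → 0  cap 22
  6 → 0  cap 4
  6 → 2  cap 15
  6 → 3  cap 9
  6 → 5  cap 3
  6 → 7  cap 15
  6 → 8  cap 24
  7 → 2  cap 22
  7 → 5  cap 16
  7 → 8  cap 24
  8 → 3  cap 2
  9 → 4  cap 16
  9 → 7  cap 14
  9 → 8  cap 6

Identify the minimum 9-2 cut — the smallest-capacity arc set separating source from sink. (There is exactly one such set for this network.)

augment #1: 9→7→2 push 14
augment #2: 9→4→0→2 push 2
augment #3: 9→4→7→2 push 8
augment #4: 9→8→3→2 push 2
augment #5: 9→4→0→3→2 push 3
augment #6: 9→4→0→1→6→2 push 2
augment #7: 9→4→0→3→1→6→2 push 1
max flow = 32; residual-reachable set from 9 gives S-side
cut edges (S→T): {(8,3), (9,4), (9,7)} total cap 32

Min-cut arcs: {(8,3), (9,4), (9,7)} (total capacity 32)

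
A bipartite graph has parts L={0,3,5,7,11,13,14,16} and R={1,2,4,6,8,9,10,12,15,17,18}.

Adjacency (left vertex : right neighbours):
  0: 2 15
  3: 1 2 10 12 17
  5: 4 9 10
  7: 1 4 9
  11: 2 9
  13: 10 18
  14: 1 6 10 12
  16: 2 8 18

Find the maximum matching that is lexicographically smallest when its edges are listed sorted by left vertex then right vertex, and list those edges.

|M| = 8 (so the lex-smallest maximum matching has 8 edges)
process left vertices in ascending order; for each, take the smallest-labelled available neighbour that still permits 8 edges overall, or leave it unmatched if none does
lex-smallest matching: {0-2, 3-1, 5-10, 7-4, 11-9, 13-18, 14-6, 16-8}

Lex-smallest maximum matching: {(0,2), (3,1), (5,10), (7,4), (11,9), (13,18), (14,6), (16,8)}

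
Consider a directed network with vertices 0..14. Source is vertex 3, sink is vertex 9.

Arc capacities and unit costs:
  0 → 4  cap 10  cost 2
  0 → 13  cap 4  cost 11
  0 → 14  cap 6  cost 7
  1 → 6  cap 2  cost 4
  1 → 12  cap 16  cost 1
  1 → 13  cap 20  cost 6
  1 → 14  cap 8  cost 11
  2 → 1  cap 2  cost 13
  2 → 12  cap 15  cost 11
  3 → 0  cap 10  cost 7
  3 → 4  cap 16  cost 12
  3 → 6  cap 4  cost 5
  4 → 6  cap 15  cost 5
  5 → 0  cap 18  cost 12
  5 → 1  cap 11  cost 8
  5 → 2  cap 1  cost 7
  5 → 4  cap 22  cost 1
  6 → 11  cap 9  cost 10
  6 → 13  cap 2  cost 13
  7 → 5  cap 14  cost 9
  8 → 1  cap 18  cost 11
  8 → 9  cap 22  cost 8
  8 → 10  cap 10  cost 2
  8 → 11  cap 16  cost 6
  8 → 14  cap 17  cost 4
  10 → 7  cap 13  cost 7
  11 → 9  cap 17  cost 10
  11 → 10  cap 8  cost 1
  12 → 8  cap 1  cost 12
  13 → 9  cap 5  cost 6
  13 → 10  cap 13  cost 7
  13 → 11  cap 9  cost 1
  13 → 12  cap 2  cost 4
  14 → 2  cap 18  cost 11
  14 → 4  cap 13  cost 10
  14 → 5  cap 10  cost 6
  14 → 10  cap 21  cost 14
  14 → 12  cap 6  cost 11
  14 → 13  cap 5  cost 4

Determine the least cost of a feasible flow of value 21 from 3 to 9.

Minimum cost for 21 units: 648

shortest-cost path #1: 3→6→13→9 push 2 @ unit cost 24 (adds 48)
shortest-cost path #2: 3→0→13→9 push 3 @ unit cost 24 (adds 72)
shortest-cost path #3: 3→6→11→9 push 2 @ unit cost 25 (adds 50)
shortest-cost path #4: 3→0→13→6→11→9 push 1 @ unit cost 25 (adds 25)
shortest-cost path #5: 3→0→14→13→6→11→9 push 1 @ unit cost 25 (adds 25)
shortest-cost path #6: 3→0→14→13→11→9 push 4 @ unit cost 29 (adds 116)
shortest-cost path #7: 3→0→4→6→11→9 push 1 @ unit cost 34 (adds 34)
shortest-cost path #8: 3→4→6→11→9 push 4 @ unit cost 37 (adds 148)
shortest-cost path #9: 3→4→6→13→11→9 push 2 @ unit cost 41 (adds 82)
shortest-cost path #10: 3→4→0→14→12→8→9 push 1 @ unit cost 48 (adds 48)
total cost = 648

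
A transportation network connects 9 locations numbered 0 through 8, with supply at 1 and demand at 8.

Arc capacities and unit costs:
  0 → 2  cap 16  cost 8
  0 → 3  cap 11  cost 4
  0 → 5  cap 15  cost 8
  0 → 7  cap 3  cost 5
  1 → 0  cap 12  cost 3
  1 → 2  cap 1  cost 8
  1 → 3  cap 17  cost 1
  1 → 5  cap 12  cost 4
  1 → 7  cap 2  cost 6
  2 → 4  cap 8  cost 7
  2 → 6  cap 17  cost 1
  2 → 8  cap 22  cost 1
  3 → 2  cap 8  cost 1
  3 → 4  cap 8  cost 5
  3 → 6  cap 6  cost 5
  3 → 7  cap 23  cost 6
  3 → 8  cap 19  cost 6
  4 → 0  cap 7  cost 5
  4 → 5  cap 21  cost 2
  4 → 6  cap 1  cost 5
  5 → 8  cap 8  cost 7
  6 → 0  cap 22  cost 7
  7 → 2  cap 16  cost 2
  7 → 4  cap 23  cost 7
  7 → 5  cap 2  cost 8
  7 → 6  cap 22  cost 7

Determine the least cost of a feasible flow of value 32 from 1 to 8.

shortest-cost path #1: 1→3→2→8 push 8 @ unit cost 3 (adds 24)
shortest-cost path #2: 1→3→8 push 9 @ unit cost 7 (adds 63)
shortest-cost path #3: 1→2→8 push 1 @ unit cost 9 (adds 9)
shortest-cost path #4: 1→7→2→8 push 2 @ unit cost 9 (adds 18)
shortest-cost path #5: 1→5→8 push 8 @ unit cost 11 (adds 88)
shortest-cost path #6: 1→0→7→2→8 push 3 @ unit cost 11 (adds 33)
shortest-cost path #7: 1→0→2→8 push 1 @ unit cost 12 (adds 12)
total cost = 247

Minimum cost for 32 units: 247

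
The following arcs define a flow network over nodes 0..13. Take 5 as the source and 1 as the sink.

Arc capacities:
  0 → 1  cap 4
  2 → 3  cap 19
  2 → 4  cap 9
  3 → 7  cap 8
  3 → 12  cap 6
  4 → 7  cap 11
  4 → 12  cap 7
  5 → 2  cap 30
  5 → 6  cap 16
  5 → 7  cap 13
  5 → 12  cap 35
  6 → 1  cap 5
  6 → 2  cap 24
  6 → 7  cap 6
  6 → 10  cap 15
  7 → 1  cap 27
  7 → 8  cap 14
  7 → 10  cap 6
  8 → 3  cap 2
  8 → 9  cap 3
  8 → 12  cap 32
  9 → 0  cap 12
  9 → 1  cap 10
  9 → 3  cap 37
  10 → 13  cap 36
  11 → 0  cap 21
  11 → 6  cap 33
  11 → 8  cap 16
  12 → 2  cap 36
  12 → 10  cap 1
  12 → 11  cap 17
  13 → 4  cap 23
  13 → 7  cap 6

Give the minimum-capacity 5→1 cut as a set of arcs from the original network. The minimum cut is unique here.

augment #1: 5→6→1 push 5
augment #2: 5→7→1 push 13
augment #3: 5→6→7→1 push 6
augment #4: 5→2→3→7→1 push 8
augment #5: 5→12→11→0→1 push 4
augment #6: 5→12→11→8→9→1 push 3
max flow = 39; residual-reachable set from 5 gives S-side
cut edges (S→T): {(0,1), (6,1), (7,1), (8,9)} total cap 39

Min-cut arcs: {(0,1), (6,1), (7,1), (8,9)} (total capacity 39)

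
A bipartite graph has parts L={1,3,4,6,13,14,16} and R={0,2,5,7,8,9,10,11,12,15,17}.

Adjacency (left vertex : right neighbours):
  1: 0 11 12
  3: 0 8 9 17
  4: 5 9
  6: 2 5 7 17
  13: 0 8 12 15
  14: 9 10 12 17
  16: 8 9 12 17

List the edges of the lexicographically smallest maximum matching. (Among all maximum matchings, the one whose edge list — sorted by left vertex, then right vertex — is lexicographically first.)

Lex-smallest maximum matching: {(1,0), (3,8), (4,5), (6,2), (13,12), (14,9), (16,17)}

|M| = 7 (so the lex-smallest maximum matching has 7 edges)
process left vertices in ascending order; for each, take the smallest-labelled available neighbour that still permits 7 edges overall, or leave it unmatched if none does
lex-smallest matching: {1-0, 3-8, 4-5, 6-2, 13-12, 14-9, 16-17}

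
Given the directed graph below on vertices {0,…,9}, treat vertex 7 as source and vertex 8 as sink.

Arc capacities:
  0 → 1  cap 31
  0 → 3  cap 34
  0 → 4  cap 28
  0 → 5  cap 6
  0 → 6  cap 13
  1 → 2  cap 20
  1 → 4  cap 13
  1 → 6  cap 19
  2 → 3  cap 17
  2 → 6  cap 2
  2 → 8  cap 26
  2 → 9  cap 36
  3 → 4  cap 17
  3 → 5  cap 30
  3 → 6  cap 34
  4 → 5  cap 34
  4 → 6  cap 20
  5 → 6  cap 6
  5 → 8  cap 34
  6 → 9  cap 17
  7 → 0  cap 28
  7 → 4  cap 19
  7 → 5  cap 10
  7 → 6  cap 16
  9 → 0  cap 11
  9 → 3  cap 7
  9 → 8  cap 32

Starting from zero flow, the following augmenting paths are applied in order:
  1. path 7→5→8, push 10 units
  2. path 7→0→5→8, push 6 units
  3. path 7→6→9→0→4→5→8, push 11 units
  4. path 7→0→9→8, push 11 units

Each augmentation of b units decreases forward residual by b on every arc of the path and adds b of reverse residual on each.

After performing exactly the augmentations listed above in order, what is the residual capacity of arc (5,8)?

after path 1 (7→5→8, push 10): res(5,8)=24
after path 2 (7→0→5→8, push 6): res(5,8)=18
after path 3 (7→6→9→0→4→5→8, push 11): res(5,8)=7
after path 4 (7→0→9→8, push 11): res(5,8)=7

Residual capacity of (5,8): 7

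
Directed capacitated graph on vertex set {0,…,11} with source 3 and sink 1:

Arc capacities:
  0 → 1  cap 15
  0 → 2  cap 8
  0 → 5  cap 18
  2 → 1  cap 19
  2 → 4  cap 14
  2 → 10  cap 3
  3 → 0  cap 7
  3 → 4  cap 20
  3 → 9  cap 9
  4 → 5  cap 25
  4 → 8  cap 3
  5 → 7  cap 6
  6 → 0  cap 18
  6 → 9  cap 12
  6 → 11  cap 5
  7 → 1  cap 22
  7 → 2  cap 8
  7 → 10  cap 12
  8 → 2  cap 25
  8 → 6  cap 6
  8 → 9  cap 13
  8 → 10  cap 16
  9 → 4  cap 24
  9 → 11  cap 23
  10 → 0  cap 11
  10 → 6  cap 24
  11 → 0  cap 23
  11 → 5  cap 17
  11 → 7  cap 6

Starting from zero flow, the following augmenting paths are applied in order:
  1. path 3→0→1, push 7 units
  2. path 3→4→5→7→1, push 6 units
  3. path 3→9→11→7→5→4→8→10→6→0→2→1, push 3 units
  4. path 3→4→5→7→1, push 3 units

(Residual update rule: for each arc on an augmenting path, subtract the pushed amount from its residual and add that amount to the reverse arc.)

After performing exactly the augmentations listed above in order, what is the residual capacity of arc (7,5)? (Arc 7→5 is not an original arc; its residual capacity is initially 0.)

Residual capacity of (7,5): 6

after path 1 (3→0→1, push 7): res(7,5)=0
after path 2 (3→4→5→7→1, push 6): res(7,5)=6
after path 3 (3→9→11→7→5→4→8→10→6→0→2→1, push 3): res(7,5)=3
after path 4 (3→4→5→7→1, push 3): res(7,5)=6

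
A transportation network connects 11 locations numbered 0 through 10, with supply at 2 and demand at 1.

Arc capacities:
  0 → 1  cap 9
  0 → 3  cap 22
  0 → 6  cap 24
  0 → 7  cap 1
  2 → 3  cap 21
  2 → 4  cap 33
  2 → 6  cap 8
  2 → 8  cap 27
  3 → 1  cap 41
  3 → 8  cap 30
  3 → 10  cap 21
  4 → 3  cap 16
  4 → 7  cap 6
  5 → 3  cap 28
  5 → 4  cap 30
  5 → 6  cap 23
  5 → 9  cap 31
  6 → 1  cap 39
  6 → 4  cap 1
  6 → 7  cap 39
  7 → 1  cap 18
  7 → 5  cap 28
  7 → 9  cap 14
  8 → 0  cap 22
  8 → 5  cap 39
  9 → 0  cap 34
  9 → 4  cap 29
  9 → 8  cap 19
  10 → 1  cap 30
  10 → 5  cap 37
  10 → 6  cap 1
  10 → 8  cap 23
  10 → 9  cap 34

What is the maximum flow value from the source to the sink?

augment #1: 2→3→1 bottleneck 21, total now 21
augment #2: 2→6→1 bottleneck 8, total now 29
augment #3: 2→4→3→1 bottleneck 16, total now 45
augment #4: 2→4→7→1 bottleneck 6, total now 51
augment #5: 2→8→0→1 bottleneck 9, total now 60
augment #6: 2→8→0→3→1 bottleneck 4, total now 64
augment #7: 2→8→0→6→1 bottleneck 9, total now 73
augment #8: 2→8→5→6→1 bottleneck 5, total now 78

Maximum flow value: 78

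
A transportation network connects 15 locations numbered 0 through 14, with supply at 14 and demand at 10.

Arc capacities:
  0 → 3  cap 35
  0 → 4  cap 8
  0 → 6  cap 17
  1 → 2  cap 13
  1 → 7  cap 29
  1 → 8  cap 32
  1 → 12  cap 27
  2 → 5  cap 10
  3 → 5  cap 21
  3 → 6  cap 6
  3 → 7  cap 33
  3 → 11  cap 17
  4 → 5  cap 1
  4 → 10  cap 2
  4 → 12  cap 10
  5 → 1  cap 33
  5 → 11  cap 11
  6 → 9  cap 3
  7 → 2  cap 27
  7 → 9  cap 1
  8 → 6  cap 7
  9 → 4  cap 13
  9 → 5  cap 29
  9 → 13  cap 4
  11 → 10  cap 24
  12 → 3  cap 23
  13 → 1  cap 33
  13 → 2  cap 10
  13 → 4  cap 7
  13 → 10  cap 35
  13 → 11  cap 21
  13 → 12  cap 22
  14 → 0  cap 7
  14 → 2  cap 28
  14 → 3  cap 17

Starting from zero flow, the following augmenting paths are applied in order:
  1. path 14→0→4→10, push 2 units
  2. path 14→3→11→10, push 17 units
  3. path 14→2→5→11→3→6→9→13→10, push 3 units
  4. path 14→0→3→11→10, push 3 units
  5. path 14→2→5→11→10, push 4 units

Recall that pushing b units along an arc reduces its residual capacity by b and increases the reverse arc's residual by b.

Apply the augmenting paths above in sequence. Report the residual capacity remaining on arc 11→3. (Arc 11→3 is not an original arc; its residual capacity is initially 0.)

Residual capacity of (11,3): 17

after path 1 (14→0→4→10, push 2): res(11,3)=0
after path 2 (14→3→11→10, push 17): res(11,3)=17
after path 3 (14→2→5→11→3→6→9→13→10, push 3): res(11,3)=14
after path 4 (14→0→3→11→10, push 3): res(11,3)=17
after path 5 (14→2→5→11→10, push 4): res(11,3)=17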